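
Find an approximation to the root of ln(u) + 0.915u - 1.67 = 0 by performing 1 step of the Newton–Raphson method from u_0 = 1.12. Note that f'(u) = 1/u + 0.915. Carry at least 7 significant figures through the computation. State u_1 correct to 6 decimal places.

1.414200

Newton update: u ← u − f(u)/f'(u).
u_0 = 1.120000: f = -0.531871, f' = 1.807857 → u_1 = 1.120000 - (-0.531871)/(1.807857) = 1.414200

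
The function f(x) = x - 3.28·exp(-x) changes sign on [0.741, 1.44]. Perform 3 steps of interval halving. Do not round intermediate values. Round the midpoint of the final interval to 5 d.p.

f(0.741000) = -0.822369, f(1.440000) = 0.662877 (opposite signs)
step 1: m = 1.090500, f(m) = -0.011739 < 0 → root in [1.090500, 1.440000]
step 2: m = 1.265250, f(m) = 0.339737 > 0 → root in [1.090500, 1.265250]
step 3: m = 1.177875, f(m) = 0.167857 > 0 → root in [1.090500, 1.177875]
Midpoint of [1.090500, 1.177875] = 1.134187

1.13419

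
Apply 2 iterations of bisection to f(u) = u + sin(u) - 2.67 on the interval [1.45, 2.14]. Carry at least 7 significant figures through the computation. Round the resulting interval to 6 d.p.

f(1.450000) = -0.227287, f(2.140000) = 0.312330 (opposite signs)
step 1: m = 1.795000, f(m) = 0.099971 > 0 → root in [1.450000, 1.795000]
step 2: m = 1.622500, f(m) = -0.048836 < 0 → root in [1.622500, 1.795000]

[1.622500, 1.795000]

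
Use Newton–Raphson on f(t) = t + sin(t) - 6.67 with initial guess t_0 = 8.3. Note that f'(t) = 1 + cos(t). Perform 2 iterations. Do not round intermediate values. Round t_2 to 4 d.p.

t_0 = 8.300000: f = 2.532172, f' = 0.568623 → t_1 = 8.300000 - (2.532172)/(0.568623) = 3.846837
t_1 = 3.846837: f = -3.471383, f' = 0.238547 → t_2 = 3.846837 - (-3.471383)/(0.238547) = 18.399062

18.3991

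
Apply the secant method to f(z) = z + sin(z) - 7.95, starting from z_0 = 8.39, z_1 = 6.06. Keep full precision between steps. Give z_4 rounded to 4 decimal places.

7.1676

Secant update: z_(k+1) = z_k − f(z_k)·(z_k − z_(k-1))/(f(z_k) − f(z_(k-1))).
f(z_0) = 1.299749, f(z_1) = -2.111337
z_2 = 6.060000 - (-2.111337)·(6.060000 - 8.390000)/(-2.111337 - (1.299749)) = 7.502184; f(z_2) = 0.490939
z_3 = 7.502184 - (0.490939)·(7.502184 - 6.060000)/(0.490939 - (-2.111337)) = 7.230105; f(z_3) = 0.091725
z_4 = 7.230105 - (0.091725)·(7.230105 - 7.502184)/(0.091725 - (0.490939)) = 7.167591; f(z_4) = -0.008870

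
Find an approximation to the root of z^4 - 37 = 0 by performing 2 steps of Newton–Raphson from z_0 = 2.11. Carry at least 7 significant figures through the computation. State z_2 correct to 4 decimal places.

2.4721

Newton update: z ← z − f(z)/f'(z).
f'(z) = 4z^3
z_0 = 2.110000: f = -17.178806, f' = 37.575724 → z_1 = 2.110000 - (-17.178806)/(37.575724) = 2.567178
z_1 = 2.567178: f = 6.433430, f' = 67.674973 → z_2 = 2.567178 - (6.433430)/(67.674973) = 2.472115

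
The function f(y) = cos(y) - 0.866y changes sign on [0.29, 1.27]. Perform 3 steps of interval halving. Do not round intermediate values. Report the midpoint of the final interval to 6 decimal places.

0.841250

f(0.290000) = 0.707104, f(1.270000) = -0.803539 (opposite signs)
step 1: m = 0.780000, f(m) = 0.035434 > 0 → root in [0.780000, 1.270000]
step 2: m = 1.025000, f(m) = -0.368551 < 0 → root in [0.780000, 1.025000]
step 3: m = 0.902500, f(m) = -0.161915 < 0 → root in [0.780000, 0.902500]
Midpoint of [0.780000, 0.902500] = 0.841250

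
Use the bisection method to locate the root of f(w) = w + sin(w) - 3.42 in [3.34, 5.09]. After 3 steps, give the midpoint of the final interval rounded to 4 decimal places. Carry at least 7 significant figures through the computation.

4.3244

f(3.340000) = -0.277108, f(5.090000) = 0.740452 (opposite signs)
step 1: m = 4.215000, f(m) = -0.083831 < 0 → root in [4.215000, 5.090000]
step 2: m = 4.652500, f(m) = 0.234293 > 0 → root in [4.215000, 4.652500]
step 3: m = 4.433750, f(m) = 0.052319 > 0 → root in [4.215000, 4.433750]
Midpoint of [4.215000, 4.433750] = 4.324375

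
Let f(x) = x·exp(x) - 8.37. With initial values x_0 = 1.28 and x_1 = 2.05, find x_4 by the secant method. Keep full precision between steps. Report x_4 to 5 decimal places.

1.63554

f(x_0) = -3.766301, f(x_1) = 7.554197
x_2 = 2.050000 - (7.554197)·(2.050000 - 1.280000)/(7.554197 - (-3.766301)) = 1.536177; f(x_2) = -1.231705
x_3 = 1.536177 - (-1.231705)·(1.536177 - 2.050000)/(-1.231705 - (7.554197)) = 1.608210; f(x_3) = -0.338812
x_4 = 1.608210 - (-0.338812)·(1.608210 - 1.536177)/(-0.338812 - (-1.231705)) = 1.635544; f(x_4) = 0.024017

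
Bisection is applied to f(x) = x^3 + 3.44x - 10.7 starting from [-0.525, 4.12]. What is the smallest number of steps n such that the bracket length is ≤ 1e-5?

19

Initial width b − a = 4.12 − -0.525 = 4.645000.
After n steps the width is (b−a)/2^n; need (b−a)/2^n ≤ 1e-5.
So n ≥ log₂(4.645000/1e-5) = log₂(464500.0000) ≈ 18.8253.
Hence n = 19.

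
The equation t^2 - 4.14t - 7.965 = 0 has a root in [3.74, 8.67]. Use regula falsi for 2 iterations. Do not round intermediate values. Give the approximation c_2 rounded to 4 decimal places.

5.3441

False-position update: c = (a·f(b) − b·f(a))/(f(b) − f(a)); replace the endpoint whose sign matches f(c).
f(3.740000) = -9.461000, f(8.670000) = 31.310100
step 1: c = 4.884015, f(c) = -4.331222 < 0 → new bracket [4.884015, 8.670000]
step 2: c = 5.344097, f(c) = -1.530189 < 0 → new bracket [5.344097, 8.670000]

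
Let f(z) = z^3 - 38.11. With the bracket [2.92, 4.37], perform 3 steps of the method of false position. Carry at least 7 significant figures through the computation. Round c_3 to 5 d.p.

f(2.920000) = -13.212912, f(4.370000) = 45.343453
step 1: c = 3.247184, f(c) = -3.871021 < 0 → new bracket [3.247184, 4.370000]
step 2: c = 3.335501, f(c) = -1.000672 < 0 → new bracket [3.335501, 4.370000]
step 3: c = 3.357838, f(c) = -0.250129 < 0 → new bracket [3.357838, 4.370000]

3.35784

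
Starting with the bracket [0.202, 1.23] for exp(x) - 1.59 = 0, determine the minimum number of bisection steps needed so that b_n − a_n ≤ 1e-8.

27

Initial width b − a = 1.23 − 0.202 = 1.028000.
After n steps the width is (b−a)/2^n; need (b−a)/2^n ≤ 1e-8.
So n ≥ log₂(1.028000/1e-8) = log₂(102800000.0000) ≈ 26.6153.
Hence n = 27.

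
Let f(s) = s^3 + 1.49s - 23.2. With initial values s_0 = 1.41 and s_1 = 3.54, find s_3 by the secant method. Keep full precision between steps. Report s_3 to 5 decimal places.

2.57166

f(s_0) = -18.295879, f(s_1) = 26.436464
s_2 = 3.540000 - (26.436464)·(3.540000 - 1.410000)/(26.436464 - (-18.295879)) = 2.281187; f(s_2) = -7.930163
s_3 = 2.281187 - (-7.930163)·(2.281187 - 3.540000)/(-7.930163 - (26.436464)) = 2.571660; f(s_3) = -2.360715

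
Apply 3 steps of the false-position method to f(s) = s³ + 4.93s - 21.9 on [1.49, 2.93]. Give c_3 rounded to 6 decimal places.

2.212958

f(1.490000) = -11.246351, f(2.930000) = 17.698657
step 1: c = 2.049500, f(c) = -3.187134 < 0 → new bracket [2.049500, 2.930000]
step 2: c = 2.183863, f(c) = -0.718148 < 0 → new bracket [2.183863, 2.930000]
step 3: c = 2.212958, f(c) = -0.152855 < 0 → new bracket [2.212958, 2.930000]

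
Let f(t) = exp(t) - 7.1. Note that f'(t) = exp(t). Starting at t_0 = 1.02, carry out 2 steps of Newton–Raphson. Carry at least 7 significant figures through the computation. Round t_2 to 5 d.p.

t_0 = 1.020000: f = -4.326805, f' = 2.773195 → t_1 = 1.020000 - (-4.326805)/(2.773195) = 2.580224
t_1 = 2.580224: f = 6.100096, f' = 13.200096 → t_2 = 2.580224 - (6.100096)/(13.200096) = 2.118099

2.11810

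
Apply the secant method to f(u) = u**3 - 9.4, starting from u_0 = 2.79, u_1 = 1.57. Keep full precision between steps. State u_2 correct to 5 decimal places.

1.94802

Secant update: u_(k+1) = u_k − f(u_k)·(u_k − u_(k-1))/(f(u_k) − f(u_(k-1))).
f(u_0) = 12.317639, f(u_1) = -5.530107
u_2 = 1.570000 - (-5.530107)·(1.570000 - 2.790000)/(-5.530107 - (12.317639)) = 1.948016; f(u_2) = -2.007736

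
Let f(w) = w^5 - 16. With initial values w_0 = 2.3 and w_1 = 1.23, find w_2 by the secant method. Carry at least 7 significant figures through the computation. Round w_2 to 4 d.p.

f(w_0) = 48.363430, f(w_1) = -13.184694
w_2 = 1.230000 - (-13.184694)·(1.230000 - 2.300000)/(-13.184694 - (48.363430)) = 1.459213; f(w_2) = -9.384034

1.4592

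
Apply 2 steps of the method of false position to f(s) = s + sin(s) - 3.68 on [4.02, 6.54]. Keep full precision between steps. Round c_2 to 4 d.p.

False-position update: c = (a·f(b) − b·f(a))/(f(b) − f(a)); replace the endpoint whose sign matches f(c).
f(4.020000) = -0.429723, f(6.540000) = 3.114001
step 1: c = 4.325583, f(c) = -0.280536 < 0 → new bracket [4.325583, 6.540000]
step 2: c = 4.508590, f(c) = -0.150715 < 0 → new bracket [4.508590, 6.540000]

4.5086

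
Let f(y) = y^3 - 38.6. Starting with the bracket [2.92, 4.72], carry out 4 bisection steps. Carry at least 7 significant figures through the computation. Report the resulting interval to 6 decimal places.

[3.370000, 3.482500]

f(2.920000) = -13.702912, f(4.720000) = 66.554048 (opposite signs)
step 1: m = 3.820000, f(m) = 17.142968 > 0 → root in [2.920000, 3.820000]
step 2: m = 3.370000, f(m) = -0.327247 < 0 → root in [3.370000, 3.820000]
step 3: m = 3.595000, f(m) = 7.861870 > 0 → root in [3.370000, 3.595000]
step 4: m = 3.482500, f(m) = 3.635085 > 0 → root in [3.370000, 3.482500]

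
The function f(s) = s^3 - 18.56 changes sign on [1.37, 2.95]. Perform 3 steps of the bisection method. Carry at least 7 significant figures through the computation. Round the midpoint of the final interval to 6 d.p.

2.653750

f(1.370000) = -15.988647, f(2.950000) = 7.112375 (opposite signs)
step 1: m = 2.160000, f(m) = -8.482304 < 0 → root in [2.160000, 2.950000]
step 2: m = 2.555000, f(m) = -1.880896 < 0 → root in [2.555000, 2.950000]
step 3: m = 2.752500, f(m) = 2.293645 > 0 → root in [2.555000, 2.752500]
Midpoint of [2.555000, 2.752500] = 2.653750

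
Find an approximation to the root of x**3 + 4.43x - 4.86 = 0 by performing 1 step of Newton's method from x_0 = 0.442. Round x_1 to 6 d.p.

Newton update: x ← x − f(x)/f'(x).
f'(x) = 3x**2 + 4.43
x_0 = 0.442000: f = -2.815589, f' = 5.016092 → x_1 = 0.442000 - (-2.815589)/(5.016092) = 1.003311

1.003311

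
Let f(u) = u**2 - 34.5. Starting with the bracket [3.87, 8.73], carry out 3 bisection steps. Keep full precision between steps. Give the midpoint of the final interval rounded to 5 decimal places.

f(3.870000) = -19.523100, f(8.730000) = 41.712900 (opposite signs)
step 1: m = 6.300000, f(m) = 5.190000 > 0 → root in [3.870000, 6.300000]
step 2: m = 5.085000, f(m) = -8.642775 < 0 → root in [5.085000, 6.300000]
step 3: m = 5.692500, f(m) = -2.095444 < 0 → root in [5.692500, 6.300000]
Midpoint of [5.692500, 6.300000] = 5.996250

5.99625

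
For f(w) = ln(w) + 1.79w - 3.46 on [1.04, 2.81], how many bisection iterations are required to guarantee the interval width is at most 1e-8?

28

Initial width b − a = 2.81 − 1.04 = 1.770000.
After n steps the width is (b−a)/2^n; need (b−a)/2^n ≤ 1e-8.
So n ≥ log₂(1.770000/1e-8) = log₂(177000000.0000) ≈ 27.3992.
Hence n = 28.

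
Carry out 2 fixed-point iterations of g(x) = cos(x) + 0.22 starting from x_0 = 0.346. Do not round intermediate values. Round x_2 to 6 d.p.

x_1 = g(0.346000) = 1.160737
x_2 = g(1.160737) = 0.618664

0.618664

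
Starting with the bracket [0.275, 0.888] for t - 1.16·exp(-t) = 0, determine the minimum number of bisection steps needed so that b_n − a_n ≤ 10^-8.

Initial width b − a = 0.888 − 0.275 = 0.613000.
After n steps the width is (b−a)/2^n; need (b−a)/2^n ≤ 10^-8.
So n ≥ log₂(0.613000/10^-8) = log₂(61300000.0000) ≈ 25.8694.
Hence n = 26.

26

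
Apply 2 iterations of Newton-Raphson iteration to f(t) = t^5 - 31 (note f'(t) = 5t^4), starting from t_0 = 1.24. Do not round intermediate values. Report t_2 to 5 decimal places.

2.92788

t_0 = 1.240000: f = -28.068375, f' = 11.821069 → t_1 = 1.240000 - (-28.068375)/(11.821069) = 3.614436
t_1 = 3.614436: f = 585.883111, f' = 853.360052 → t_2 = 3.614436 - (585.883111)/(853.360052) = 2.927876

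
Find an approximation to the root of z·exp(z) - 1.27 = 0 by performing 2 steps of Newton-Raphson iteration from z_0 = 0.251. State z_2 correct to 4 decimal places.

f'(z) = (z + 1)·exp(z)
z_0 = 0.251000: f = -0.947387, f' = 1.607923 → z_1 = 0.251000 - (-0.947387)/(1.607923) = 0.840199
z_1 = 0.840199: f = 0.676598, f' = 4.263427 → z_2 = 0.840199 - (0.676598)/(4.263427) = 0.681501

0.6815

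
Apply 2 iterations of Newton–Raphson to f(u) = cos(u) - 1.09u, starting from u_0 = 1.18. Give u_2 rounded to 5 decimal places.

f'(u) = -sin(u) - 1.09
u_0 = 1.180000: f = -0.905275, f' = -2.014606 → u_1 = 1.180000 - (-0.905275)/(-2.014606) = 0.730644
u_1 = 0.730644: f = -0.051657, f' = -1.757349 → u_2 = 0.730644 - (-0.051657)/(-1.757349) = 0.701249

0.70125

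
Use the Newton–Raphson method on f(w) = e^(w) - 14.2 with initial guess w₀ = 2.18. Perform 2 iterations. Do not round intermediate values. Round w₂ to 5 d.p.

2.66158

f'(w) = e^(w)
w_0 = 2.180000: f = -5.353694, f' = 8.846306 → w_1 = 2.180000 - (-5.353694)/(8.846306) = 2.785190
w_1 = 2.785190: f = 2.002892, f' = 16.202892 → w_2 = 2.785190 - (2.002892)/(16.202892) = 2.661577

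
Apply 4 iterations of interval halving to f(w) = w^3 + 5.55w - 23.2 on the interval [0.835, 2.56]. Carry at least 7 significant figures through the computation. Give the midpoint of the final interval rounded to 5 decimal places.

2.18266

f(0.835000) = -17.983567, f(2.560000) = 7.785216 (opposite signs)
step 1: m = 1.697500, f(m) = -8.887518 < 0 → root in [1.697500, 2.560000]
step 2: m = 2.128750, f(m) = -1.738844 < 0 → root in [2.128750, 2.560000]
step 3: m = 2.344375, f(m) = 2.696187 > 0 → root in [2.128750, 2.344375]
step 4: m = 2.236563, f(m) = 0.400681 > 0 → root in [2.128750, 2.236563]
Midpoint of [2.128750, 2.236563] = 2.182656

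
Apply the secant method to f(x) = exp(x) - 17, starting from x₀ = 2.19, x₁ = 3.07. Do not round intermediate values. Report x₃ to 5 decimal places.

2.82397

f(x_0) = -8.064787, f(x_1) = 4.541903
x_2 = 3.070000 - (4.541903)·(3.070000 - 2.190000)/(4.541903 - (-8.064787)) = 2.752956; f(x_2) = -1.311059
x_3 = 2.752956 - (-1.311059)·(2.752956 - 3.070000)/(-1.311059 - (4.541903)) = 2.823974; f(x_3) = -0.156351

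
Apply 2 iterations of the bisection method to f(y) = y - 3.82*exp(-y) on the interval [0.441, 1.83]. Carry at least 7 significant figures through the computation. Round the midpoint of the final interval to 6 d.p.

1.309125

f(0.441000) = -2.016760, f(1.830000) = 1.217220 (opposite signs)
step 1: m = 1.135500, f(m) = -0.091719 < 0 → root in [1.135500, 1.830000]
step 2: m = 1.482750, f(m) = 0.615562 > 0 → root in [1.135500, 1.482750]
Midpoint of [1.135500, 1.482750] = 1.309125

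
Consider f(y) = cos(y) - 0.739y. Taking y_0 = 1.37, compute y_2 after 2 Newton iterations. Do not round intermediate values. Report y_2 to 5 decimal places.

f'(y) = -sin(y) - 0.739
y_0 = 1.370000: f = -0.812980, f' = -1.718908 → y_1 = 1.370000 - (-0.812980)/(-1.718908) = 0.897037
y_1 = 0.897037: f = -0.038982, f' = -1.520482 → y_2 = 0.897037 - (-0.038982)/(-1.520482) = 0.871399

0.87140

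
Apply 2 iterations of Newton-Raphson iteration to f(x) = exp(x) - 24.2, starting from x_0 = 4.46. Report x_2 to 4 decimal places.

3.3148

Newton update: x ← x − f(x)/f'(x).
f'(x) = exp(x)
x_0 = 4.460000: f = 62.287509, f' = 86.487509 → x_1 = 4.460000 - (62.287509)/(86.487509) = 3.739809
x_1 = 3.739809: f = 17.889958, f' = 42.089958 → x_2 = 3.739809 - (17.889958)/(42.089958) = 3.314768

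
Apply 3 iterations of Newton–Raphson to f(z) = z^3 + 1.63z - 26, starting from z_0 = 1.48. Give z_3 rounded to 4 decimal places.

2.8072

Newton update: z ← z − f(z)/f'(z).
f'(z) = 3z^2 + 1.63
z_0 = 1.480000: f = -20.345808, f' = 8.201200 → z_1 = 1.480000 - (-20.345808)/(8.201200) = 3.960833
z_1 = 3.960833: f = 42.594493, f' = 48.694595 → z_2 = 3.960833 - (42.594493)/(48.694595) = 3.086106
z_2 = 3.086106: f = 8.422573, f' = 30.202146 → z_3 = 3.086106 - (8.422573)/(30.202146) = 2.807232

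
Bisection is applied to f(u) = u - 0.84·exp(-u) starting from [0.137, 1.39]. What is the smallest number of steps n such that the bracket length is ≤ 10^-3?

Initial width b − a = 1.39 − 0.137 = 1.253000.
After n steps the width is (b−a)/2^n; need (b−a)/2^n ≤ 10^-3.
So n ≥ log₂(1.253000/10^-3) = log₂(1253.0000) ≈ 10.2912.
Hence n = 11.

11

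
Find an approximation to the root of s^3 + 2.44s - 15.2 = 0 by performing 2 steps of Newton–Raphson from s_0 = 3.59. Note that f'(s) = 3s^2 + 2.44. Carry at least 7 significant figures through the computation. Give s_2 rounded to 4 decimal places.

2.2218

s_0 = 3.590000: f = 39.827879, f' = 41.104300 → s_1 = 3.590000 - (39.827879)/(41.104300) = 2.621053
s_1 = 2.621053: f = 9.201796, f' = 23.049760 → s_2 = 2.621053 - (9.201796)/(23.049760) = 2.221839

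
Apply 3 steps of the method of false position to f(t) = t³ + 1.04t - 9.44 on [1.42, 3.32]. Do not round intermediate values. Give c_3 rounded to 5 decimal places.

1.89543

False-position update: c = (a·f(b) − b·f(a))/(f(b) − f(a)); replace the endpoint whose sign matches f(c).
f(1.420000) = -5.099912, f(3.320000) = 30.607168
step 1: c = 1.691370, f(c) = -2.842417 < 0 → new bracket [1.691370, 3.320000]
step 2: c = 1.829765, f(c) = -1.410920 < 0 → new bracket [1.829765, 3.320000]
step 3: c = 1.895434, f(c) = -0.659079 < 0 → new bracket [1.895434, 3.320000]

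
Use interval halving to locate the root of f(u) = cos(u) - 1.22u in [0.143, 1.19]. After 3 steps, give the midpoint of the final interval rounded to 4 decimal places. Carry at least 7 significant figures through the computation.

0.6011

f(0.143000) = 0.815333, f(1.190000) = -1.080140 (opposite signs)
step 1: m = 0.666500, f(m) = -0.027140 < 0 → root in [0.143000, 0.666500]
step 2: m = 0.404750, f(m) = 0.425406 > 0 → root in [0.404750, 0.666500]
step 3: m = 0.535625, f(m) = 0.206487 > 0 → root in [0.535625, 0.666500]
Midpoint of [0.535625, 0.666500] = 0.601063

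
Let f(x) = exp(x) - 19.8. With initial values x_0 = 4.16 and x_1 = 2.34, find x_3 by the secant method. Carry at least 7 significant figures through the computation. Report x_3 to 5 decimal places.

f(x_0) = 44.271523, f(x_1) = -9.418763
x_2 = 2.340000 - (-9.418763)·(2.340000 - 4.160000)/(-9.418763 - (44.271523)) = 2.659278; f(x_2) = -5.514023
x_3 = 2.659278 - (-5.514023)·(2.659278 - 2.340000)/(-5.514023 - (-9.418763)) = 3.110143; f(x_3) = 2.624248

3.11014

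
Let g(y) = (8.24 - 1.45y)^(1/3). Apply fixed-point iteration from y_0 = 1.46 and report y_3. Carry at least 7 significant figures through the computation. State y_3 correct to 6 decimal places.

1.782865

y_1 = g(1.460000) = 1.829454
y_2 = g(1.829454) = 1.774464
y_3 = g(1.774464) = 1.782865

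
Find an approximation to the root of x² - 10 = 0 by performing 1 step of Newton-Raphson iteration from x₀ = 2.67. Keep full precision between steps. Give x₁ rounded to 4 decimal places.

3.2077

Newton update: x ← x − f(x)/f'(x).
f'(x) = 2x
x_0 = 2.670000: f = -2.871100, f' = 5.340000 → x_1 = 2.670000 - (-2.871100)/(5.340000) = 3.207659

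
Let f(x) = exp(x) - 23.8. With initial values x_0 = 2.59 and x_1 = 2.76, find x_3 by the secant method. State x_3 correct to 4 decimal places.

3.1397

f(x_0) = -10.470228, f(x_1) = -8.000157
x_2 = 2.760000 - (-8.000157)·(2.760000 - 2.590000)/(-8.000157 - (-10.470228)) = 3.310602; f(x_2) = 3.601622
x_3 = 3.310602 - (3.601622)·(3.310602 - 2.760000)/(3.601622 - (-8.000157)) = 3.139675; f(x_3) = -0.703643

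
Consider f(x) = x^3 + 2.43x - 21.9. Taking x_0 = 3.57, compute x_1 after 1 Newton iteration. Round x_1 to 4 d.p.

2.7763

f'(x) = 3x^2 + 2.43
x_0 = 3.570000: f = 32.274393, f' = 40.664700 → x_1 = 3.570000 - (32.274393)/(40.664700) = 2.776329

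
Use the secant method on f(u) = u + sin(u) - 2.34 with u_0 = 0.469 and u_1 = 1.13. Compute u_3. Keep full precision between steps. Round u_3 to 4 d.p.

1.3576

Secant update: u_(k+1) = u_k − f(u_k)·(u_k − u_(k-1))/(f(u_k) − f(u_(k-1))).
f(u_0) = -1.419006, f(u_1) = -0.305588
u_2 = 1.130000 - (-0.305588)·(1.130000 - 0.469000)/(-0.305588 - (-1.419006)) = 1.311418; f(u_2) = -0.062033
u_3 = 1.311418 - (-0.062033)·(1.311418 - 1.130000)/(-0.062033 - (-0.305588)) = 1.357624; f(u_3) = -0.005011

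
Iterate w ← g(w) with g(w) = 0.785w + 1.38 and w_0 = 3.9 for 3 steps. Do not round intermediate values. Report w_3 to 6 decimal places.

w_1 = g(3.900000) = 4.441500
w_2 = g(4.441500) = 4.866578
w_3 = g(4.866578) = 5.200263

5.200263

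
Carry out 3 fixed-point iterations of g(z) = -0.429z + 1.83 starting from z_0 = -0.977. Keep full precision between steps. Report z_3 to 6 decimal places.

1.458863

z_1 = g(-0.977000) = 2.249133
z_2 = g(2.249133) = 0.865122
z_3 = g(0.865122) = 1.458863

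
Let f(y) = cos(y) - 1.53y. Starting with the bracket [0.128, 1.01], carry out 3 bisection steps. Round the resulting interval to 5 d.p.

f(0.128000) = 0.795979, f(1.010000) = -1.013439 (opposite signs)
step 1: m = 0.569000, f(m) = -0.028130 < 0 → root in [0.128000, 0.569000]
step 2: m = 0.348500, f(m) = 0.406681 > 0 → root in [0.348500, 0.569000]
step 3: m = 0.458750, f(m) = 0.194719 > 0 → root in [0.458750, 0.569000]

[0.45875, 0.56900]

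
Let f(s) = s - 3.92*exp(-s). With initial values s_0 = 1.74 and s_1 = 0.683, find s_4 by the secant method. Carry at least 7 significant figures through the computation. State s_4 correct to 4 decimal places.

1.1909

f(s_0) = 1.051960, f(s_1) = -1.296990
s_2 = 0.683000 - (-1.296990)·(0.683000 - 1.740000)/(-1.296990 - (1.051960)) = 1.266630; f(s_2) = 0.162054
s_3 = 1.266630 - (0.162054)·(1.266630 - 0.683000)/(0.162054 - (-1.296990)) = 1.201807; f(s_3) = 0.023257
s_4 = 1.201807 - (0.023257)·(1.201807 - 1.266630)/(0.023257 - (0.162054)) = 1.190945; f(s_4) = -0.000476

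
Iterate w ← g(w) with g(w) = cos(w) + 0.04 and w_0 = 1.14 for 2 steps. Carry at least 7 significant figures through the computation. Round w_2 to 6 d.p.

w_1 = g(1.140000) = 0.457595
w_2 = g(0.457595) = 0.937118

0.937118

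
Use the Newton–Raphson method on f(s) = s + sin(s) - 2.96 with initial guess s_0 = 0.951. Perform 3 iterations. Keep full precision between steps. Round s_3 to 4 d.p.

f'(s) = 1 + cos(s)
s_0 = 0.951000: f = -1.195003, f' = 1.580869 → s_1 = 0.951000 - (-1.195003)/(1.580869) = 1.706915
s_1 = 1.706915: f = -0.262335, f' = 0.864301 → s_2 = 1.706915 - (-0.262335)/(0.864301) = 2.010438
s_2 = 2.010438: f = -0.044658, f' = 0.574385 → s_3 = 2.010438 - (-0.044658)/(0.574385) = 2.088187

2.0882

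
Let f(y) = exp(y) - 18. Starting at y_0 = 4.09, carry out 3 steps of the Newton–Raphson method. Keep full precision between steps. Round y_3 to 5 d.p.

2.89589

f'(y) = exp(y)
y_0 = 4.090000: f = 41.739892, f' = 59.739892 → y_1 = 4.090000 - (41.739892)/(59.739892) = 3.391306
y_1 = 3.391306: f = 11.704727, f' = 29.704727 → y_2 = 3.391306 - (11.704727)/(29.704727) = 2.997270
y_2 = 2.997270: f = 2.030785, f' = 20.030785 → y_3 = 2.997270 - (2.030785)/(20.030785) = 2.895887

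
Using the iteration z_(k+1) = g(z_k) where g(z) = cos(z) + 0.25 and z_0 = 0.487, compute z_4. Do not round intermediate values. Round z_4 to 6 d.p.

z_1 = g(0.487000) = 1.133741
z_2 = g(1.133741) = 0.673274
z_3 = g(0.673274) = 1.031785
z_4 = g(1.031785) = 0.763288

0.763288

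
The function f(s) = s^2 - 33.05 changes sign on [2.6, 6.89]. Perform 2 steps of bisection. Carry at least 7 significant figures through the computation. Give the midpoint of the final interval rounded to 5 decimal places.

f(2.600000) = -26.290000, f(6.890000) = 14.422100 (opposite signs)
step 1: m = 4.745000, f(m) = -10.534975 < 0 → root in [4.745000, 6.890000]
step 2: m = 5.817500, f(m) = 0.793306 > 0 → root in [4.745000, 5.817500]
Midpoint of [4.745000, 5.817500] = 5.281250

5.28125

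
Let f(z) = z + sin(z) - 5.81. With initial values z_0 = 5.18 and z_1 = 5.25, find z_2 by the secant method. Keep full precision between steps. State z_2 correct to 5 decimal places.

6.20769

f(z_0) = -1.522648, f(z_1) = -1.418934
z_2 = 5.250000 - (-1.418934)·(5.250000 - 5.180000)/(-1.418934 - (-1.522648)) = 6.207693; f(z_2) = 0.322273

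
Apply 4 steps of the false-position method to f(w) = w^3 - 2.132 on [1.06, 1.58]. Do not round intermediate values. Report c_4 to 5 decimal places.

1.28667

False-position update: c = (a·f(b) − b·f(a))/(f(b) − f(a)); replace the endpoint whose sign matches f(c).
f(1.060000) = -0.940984, f(1.580000) = 1.812312
step 1: c = 1.237719, f(c) = -0.235881 < 0 → new bracket [1.237719, 1.580000]
step 2: c = 1.277137, f(c) = -0.048887 < 0 → new bracket [1.277137, 1.580000]
step 3: c = 1.285092, f(c) = -0.009718 < 0 → new bracket [1.285092, 1.580000]
step 4: c = 1.286665, f(c) = -0.001916 < 0 → new bracket [1.286665, 1.580000]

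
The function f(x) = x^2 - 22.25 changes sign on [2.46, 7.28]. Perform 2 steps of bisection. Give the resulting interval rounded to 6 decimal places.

[3.665000, 4.870000]

f(2.460000) = -16.198400, f(7.280000) = 30.748400 (opposite signs)
step 1: m = 4.870000, f(m) = 1.466900 > 0 → root in [2.460000, 4.870000]
step 2: m = 3.665000, f(m) = -8.817775 < 0 → root in [3.665000, 4.870000]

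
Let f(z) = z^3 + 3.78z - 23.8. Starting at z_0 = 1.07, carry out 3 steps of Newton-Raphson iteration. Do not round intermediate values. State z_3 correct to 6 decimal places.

2.472843

f'(z) = 3z^2 + 3.78
z_0 = 1.070000: f = -18.530357, f' = 7.214700 → z_1 = 1.070000 - (-18.530357)/(7.214700) = 3.638417
z_1 = 3.638417: f = 38.118858, f' = 43.494231 → z_2 = 3.638417 - (38.118858)/(43.494231) = 2.762005
z_2 = 2.762005: f = 7.710809, f' = 26.666015 → z_3 = 2.762005 - (7.710809)/(26.666015) = 2.472843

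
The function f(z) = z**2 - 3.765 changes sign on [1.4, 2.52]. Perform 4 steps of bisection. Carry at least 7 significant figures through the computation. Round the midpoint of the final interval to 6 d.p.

1.925000

f(1.400000) = -1.805000, f(2.520000) = 2.585400 (opposite signs)
step 1: m = 1.960000, f(m) = 0.076600 > 0 → root in [1.400000, 1.960000]
step 2: m = 1.680000, f(m) = -0.942600 < 0 → root in [1.680000, 1.960000]
step 3: m = 1.820000, f(m) = -0.452600 < 0 → root in [1.820000, 1.960000]
step 4: m = 1.890000, f(m) = -0.192900 < 0 → root in [1.890000, 1.960000]
Midpoint of [1.890000, 1.960000] = 1.925000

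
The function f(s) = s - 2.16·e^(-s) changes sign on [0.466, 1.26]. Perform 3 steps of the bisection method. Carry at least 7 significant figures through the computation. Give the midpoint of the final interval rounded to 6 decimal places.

f(0.466000) = -0.889416, f(1.260000) = 0.647307 (opposite signs)
step 1: m = 0.863000, f(m) = -0.048292 < 0 → root in [0.863000, 1.260000]
step 2: m = 1.061500, f(m) = 0.314277 > 0 → root in [0.863000, 1.061500]
step 3: m = 0.962250, f(m) = 0.137060 > 0 → root in [0.863000, 0.962250]
Midpoint of [0.863000, 0.962250] = 0.912625

0.912625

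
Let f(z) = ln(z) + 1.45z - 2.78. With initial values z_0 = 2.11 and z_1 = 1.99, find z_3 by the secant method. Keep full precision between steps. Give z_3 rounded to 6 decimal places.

f(z_0) = 1.026188, f(z_1) = 0.793635
z_2 = 1.990000 - (0.793635)·(1.990000 - 2.110000)/(0.793635 - (1.026188)) = 1.580476; f(z_2) = -0.030584
z_3 = 1.580476 - (-0.030584)·(1.580476 - 1.990000)/(-0.030584 - (0.793635)) = 1.595672; f(z_3) = 0.001019

1.595672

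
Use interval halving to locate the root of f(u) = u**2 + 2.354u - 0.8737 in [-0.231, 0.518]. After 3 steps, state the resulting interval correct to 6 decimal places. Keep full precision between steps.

f(-0.231000) = -1.364113, f(0.518000) = 0.613996 (opposite signs)
step 1: m = 0.143500, f(m) = -0.515309 < 0 → root in [0.143500, 0.518000]
step 2: m = 0.330750, f(m) = 0.014281 > 0 → root in [0.143500, 0.330750]
step 3: m = 0.237125, f(m) = -0.259279 < 0 → root in [0.237125, 0.330750]

[0.237125, 0.330750]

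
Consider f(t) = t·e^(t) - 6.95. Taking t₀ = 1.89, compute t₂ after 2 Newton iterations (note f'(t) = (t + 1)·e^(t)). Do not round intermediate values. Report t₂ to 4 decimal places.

t_0 = 1.890000: f = 5.560607, f' = 19.129975 → t_1 = 1.890000 - (5.560607)/(19.129975) = 1.599325
t_1 = 1.599325: f = 0.966163, f' = 12.865853 → t_2 = 1.599325 - (0.966163)/(12.865853) = 1.524230

1.5242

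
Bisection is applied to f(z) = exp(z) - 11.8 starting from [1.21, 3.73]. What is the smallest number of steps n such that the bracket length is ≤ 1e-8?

28

Initial width b − a = 3.73 − 1.21 = 2.520000.
After n steps the width is (b−a)/2^n; need (b−a)/2^n ≤ 1e-8.
So n ≥ log₂(2.520000/1e-8) = log₂(252000000.0000) ≈ 27.9088.
Hence n = 28.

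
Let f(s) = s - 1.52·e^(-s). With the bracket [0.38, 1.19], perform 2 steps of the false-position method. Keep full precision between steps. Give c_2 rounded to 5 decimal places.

0.73404

False-position update: c = (a·f(b) − b·f(a))/(f(b) − f(a)); replace the endpoint whose sign matches f(c).
f(0.380000) = -0.659469, f(1.190000) = 0.727584
step 1: c = 0.765112, f(c) = 0.057883 > 0 → new bracket [0.380000, 0.765112]
step 2: c = 0.734037, f(c) = 0.004487 > 0 → new bracket [0.380000, 0.734037]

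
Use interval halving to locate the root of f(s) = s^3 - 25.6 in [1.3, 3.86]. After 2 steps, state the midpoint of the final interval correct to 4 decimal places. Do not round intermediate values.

2.9000

f(1.300000) = -23.403000, f(3.860000) = 31.912456 (opposite signs)
step 1: m = 2.580000, f(m) = -8.426488 < 0 → root in [2.580000, 3.860000]
step 2: m = 3.220000, f(m) = 7.786248 > 0 → root in [2.580000, 3.220000]
Midpoint of [2.580000, 3.220000] = 2.900000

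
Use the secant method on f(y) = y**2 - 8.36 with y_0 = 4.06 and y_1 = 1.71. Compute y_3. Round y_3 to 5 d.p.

f(y_0) = 8.123600, f(y_1) = -5.435900
y_2 = 1.710000 - (-5.435900)·(1.710000 - 4.060000)/(-5.435900 - (8.123600)) = 2.652097; f(y_2) = -1.326381
y_3 = 2.652097 - (-1.326381)·(2.652097 - 1.710000)/(-1.326381 - (-5.435900)) = 2.956167; f(y_3) = 0.378921

2.95617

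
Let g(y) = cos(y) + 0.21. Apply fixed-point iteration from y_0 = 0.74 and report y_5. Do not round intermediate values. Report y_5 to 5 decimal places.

0.89050

y_1 = g(0.740000) = 0.948469
y_2 = g(0.948469) = 0.792928
y_3 = g(0.792928) = 0.911762
y_4 = g(0.911762) = 0.822353
y_5 = g(0.822353) = 0.890499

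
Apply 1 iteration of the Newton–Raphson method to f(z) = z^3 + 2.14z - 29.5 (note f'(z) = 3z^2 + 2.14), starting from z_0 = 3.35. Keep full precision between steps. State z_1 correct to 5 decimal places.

2.92371

z_0 = 3.350000: f = 15.264375, f' = 35.807500 → z_1 = 3.350000 - (15.264375)/(35.807500) = 2.923710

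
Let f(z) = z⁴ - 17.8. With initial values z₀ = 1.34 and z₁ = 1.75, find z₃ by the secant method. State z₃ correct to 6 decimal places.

1.996773

f(z_0) = -14.575821, f(z_1) = -8.421094
z_2 = 1.750000 - (-8.421094)·(1.750000 - 1.340000)/(-8.421094 - (-14.575821)) = 2.310975; f(z_2) = 10.722071
z_3 = 2.310975 - (10.722071)·(2.310975 - 1.750000)/(10.722071 - (-8.421094)) = 1.996773; f(z_3) = -1.903002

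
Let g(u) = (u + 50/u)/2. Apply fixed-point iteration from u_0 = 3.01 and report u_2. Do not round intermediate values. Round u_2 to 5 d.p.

u_1 = g(3.010000) = 9.810648
u_2 = g(9.810648) = 7.453576

7.45358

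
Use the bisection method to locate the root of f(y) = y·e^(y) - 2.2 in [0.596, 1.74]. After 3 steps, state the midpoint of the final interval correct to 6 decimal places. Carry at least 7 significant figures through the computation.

f(0.596000) = -1.118352, f(1.740000) = 7.713378 (opposite signs)
step 1: m = 1.168000, f(m) = 1.555768 > 0 → root in [0.596000, 1.168000]
step 2: m = 0.882000, f(m) = -0.069329 < 0 → root in [0.882000, 1.168000]
step 3: m = 1.025000, f(m) = 0.656773 > 0 → root in [0.882000, 1.025000]
Midpoint of [0.882000, 1.025000] = 0.953500

0.953500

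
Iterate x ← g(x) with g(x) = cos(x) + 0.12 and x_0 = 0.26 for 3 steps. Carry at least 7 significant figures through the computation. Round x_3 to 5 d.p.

0.95333

x_1 = g(0.260000) = 1.086390
x_2 = g(1.086390) = 0.585683
x_3 = g(0.585683) = 0.953335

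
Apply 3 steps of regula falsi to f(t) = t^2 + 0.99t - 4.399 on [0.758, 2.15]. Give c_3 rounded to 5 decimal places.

f(0.758000) = -3.074016, f(2.150000) = 2.352000
step 1: c = 1.546614, f(c) = -0.475839 < 0 → new bracket [1.546614, 2.150000]
step 2: c = 1.648145, f(c) = -0.050954 < 0 → new bracket [1.648145, 2.150000]
step 3: c = 1.658787, f(c) = -0.005227 < 0 → new bracket [1.658787, 2.150000]

1.65879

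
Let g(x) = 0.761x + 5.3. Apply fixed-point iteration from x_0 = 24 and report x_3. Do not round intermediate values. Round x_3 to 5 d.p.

x_1 = g(24.000000) = 23.564000
x_2 = g(23.564000) = 23.232204
x_3 = g(23.232204) = 22.979707

22.97971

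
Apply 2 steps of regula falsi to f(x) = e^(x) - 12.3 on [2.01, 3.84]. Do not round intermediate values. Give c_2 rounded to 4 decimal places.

False-position update: c = (a·f(b) − b·f(a))/(f(b) − f(a)); replace the endpoint whose sign matches f(c).
f(2.010000) = -4.836683, f(3.840000) = 34.225474
step 1: c = 2.236591, f(c) = -2.938637 < 0 → new bracket [2.236591, 3.840000]
step 2: c = 2.363376, f(c) = -1.673238 < 0 → new bracket [2.363376, 3.840000]

2.3634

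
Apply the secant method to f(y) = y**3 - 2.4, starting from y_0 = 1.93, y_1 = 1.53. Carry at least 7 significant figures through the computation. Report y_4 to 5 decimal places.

1.33920

f(y_0) = 4.789057, f(y_1) = 1.181577
y_2 = 1.530000 - (1.181577)·(1.530000 - 1.930000)/(1.181577 - (4.789057)) = 1.398986; f(y_2) = 0.338041
y_3 = 1.398986 - (0.338041)·(1.398986 - 1.530000)/(0.338041 - (1.181577)) = 1.346483; f(y_3) = 0.041195
y_4 = 1.346483 - (0.041195)·(1.346483 - 1.398986)/(0.041195 - (0.338041)) = 1.339197; f(y_4) = 0.001779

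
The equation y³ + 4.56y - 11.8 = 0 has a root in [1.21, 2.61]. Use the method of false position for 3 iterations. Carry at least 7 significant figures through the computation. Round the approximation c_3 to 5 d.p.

f(1.210000) = -4.510839, f(2.610000) = 17.881181
step 1: c = 1.492028, f(c) = -1.674879 < 0 → new bracket [1.492028, 2.610000]
step 2: c = 1.587777, f(c) = -0.556899 < 0 → new bracket [1.587777, 2.610000]
step 3: c = 1.618652, f(c) = -0.178028 < 0 → new bracket [1.618652, 2.610000]

1.61865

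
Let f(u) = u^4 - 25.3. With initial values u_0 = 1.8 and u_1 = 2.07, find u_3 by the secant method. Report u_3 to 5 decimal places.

2.23488

f(u_0) = -14.802400, f(u_1) = -6.939632
u_2 = 2.070000 - (-6.939632)·(2.070000 - 1.800000)/(-6.939632 - (-14.802400)) = 2.308300; f(u_2) = 3.090255
u_3 = 2.308300 - (3.090255)·(2.308300 - 2.070000)/(3.090255 - (-6.939632)) = 2.234879; f(u_3) = -0.353134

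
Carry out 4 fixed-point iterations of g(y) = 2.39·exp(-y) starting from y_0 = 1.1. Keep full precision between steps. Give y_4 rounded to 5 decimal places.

y_1 = g(1.100000) = 0.795562
y_2 = g(0.795562) = 1.078673
y_3 = g(1.078673) = 0.812711
y_4 = g(0.812711) = 1.060332

1.06033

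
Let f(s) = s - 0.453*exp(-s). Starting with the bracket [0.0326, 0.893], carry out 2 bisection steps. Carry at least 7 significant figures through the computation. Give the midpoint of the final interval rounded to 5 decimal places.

0.35525

f(0.032600) = -0.405870, f(0.893000) = 0.707530 (opposite signs)
step 1: m = 0.462800, f(m) = 0.177628 > 0 → root in [0.032600, 0.462800]
step 2: m = 0.247700, f(m) = -0.105909 < 0 → root in [0.247700, 0.462800]
Midpoint of [0.247700, 0.462800] = 0.355250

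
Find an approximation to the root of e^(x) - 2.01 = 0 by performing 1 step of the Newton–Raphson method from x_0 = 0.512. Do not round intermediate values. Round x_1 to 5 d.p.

f'(x) = e^(x)
x_0 = 0.512000: f = -0.341375, f' = 1.668625 → x_1 = 0.512000 - (-0.341375)/(1.668625) = 0.716585

0.71658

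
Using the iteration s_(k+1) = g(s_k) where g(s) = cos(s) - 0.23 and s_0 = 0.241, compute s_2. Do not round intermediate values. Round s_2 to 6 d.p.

s_1 = g(0.241000) = 0.741100
s_2 = g(0.741100) = 0.507727

0.507727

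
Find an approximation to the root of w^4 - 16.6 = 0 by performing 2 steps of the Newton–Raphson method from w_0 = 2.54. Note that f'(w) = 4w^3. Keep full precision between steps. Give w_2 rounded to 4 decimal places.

w_0 = 2.540000: f = 25.023143, f' = 65.548256 → w_1 = 2.540000 - (25.023143)/(65.548256) = 2.158249
w_1 = 2.158249: f = 5.097306, f' = 40.212804 → w_2 = 2.158249 - (5.097306)/(40.212804) = 2.031490

2.0315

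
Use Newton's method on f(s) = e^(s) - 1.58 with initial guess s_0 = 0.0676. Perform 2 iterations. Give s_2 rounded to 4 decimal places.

0.4611

Newton update: s ← s − f(s)/f'(s).
f'(s) = e^(s)
s_0 = 0.067600: f = -0.510063, f' = 1.069937 → s_1 = 0.067600 - (-0.510063)/(1.069937) = 0.544322
s_1 = 0.544322: f = 0.143440, f' = 1.723440 → s_2 = 0.544322 - (0.143440)/(1.723440) = 0.461093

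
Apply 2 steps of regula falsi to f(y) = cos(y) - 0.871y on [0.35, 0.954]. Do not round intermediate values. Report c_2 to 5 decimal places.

0.79938

f(0.350000) = 0.634523, f(0.954000) = -0.252509
step 1: c = 0.782061, f(c) = 0.028288 > 0 → new bracket [0.782061, 0.954000]
step 2: c = 0.799382, f(c) = 0.000888 > 0 → new bracket [0.799382, 0.954000]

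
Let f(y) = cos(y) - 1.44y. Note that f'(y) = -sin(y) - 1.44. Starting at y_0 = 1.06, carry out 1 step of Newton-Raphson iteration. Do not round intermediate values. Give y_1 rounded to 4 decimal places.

0.6113

y_0 = 1.060000: f = -1.037528, f' = -2.312355 → y_1 = 1.060000 - (-1.037528)/(-2.312355) = 0.611311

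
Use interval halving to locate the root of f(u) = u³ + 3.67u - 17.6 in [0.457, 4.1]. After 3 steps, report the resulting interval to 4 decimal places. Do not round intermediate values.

[1.8231, 2.2785]

f(0.457000) = -15.827366, f(4.100000) = 66.368000 (opposite signs)
step 1: m = 2.278500, f(m) = 2.591070 > 0 → root in [0.457000, 2.278500]
step 2: m = 1.367750, f(m) = -10.021653 < 0 → root in [1.367750, 2.278500]
step 3: m = 1.823125, f(m) = -4.849456 < 0 → root in [1.823125, 2.278500]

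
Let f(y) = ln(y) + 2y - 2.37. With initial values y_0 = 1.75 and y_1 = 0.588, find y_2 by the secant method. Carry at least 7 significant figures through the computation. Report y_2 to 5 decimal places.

1.17503

Secant update: y_(k+1) = y_k − f(y_k)·(y_k − y_(k-1))/(f(y_k) − f(y_(k-1))).
f(y_0) = 1.689616, f(y_1) = -1.725028
y_2 = 0.588000 - (-1.725028)·(0.588000 - 1.750000)/(-1.725028 - (1.689616)) = 1.175025; f(y_2) = 0.141341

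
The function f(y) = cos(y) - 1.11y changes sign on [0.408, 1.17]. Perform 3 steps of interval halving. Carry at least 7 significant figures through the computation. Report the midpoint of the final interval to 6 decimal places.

0.646125

f(0.408000) = 0.465036, f(1.170000) = -0.908548 (opposite signs)
step 1: m = 0.789000, f(m) = -0.171235 < 0 → root in [0.408000, 0.789000]
step 2: m = 0.598500, f(m) = 0.161847 > 0 → root in [0.598500, 0.789000]
step 3: m = 0.693750, f(m) = -0.001209 < 0 → root in [0.598500, 0.693750]
Midpoint of [0.598500, 0.693750] = 0.646125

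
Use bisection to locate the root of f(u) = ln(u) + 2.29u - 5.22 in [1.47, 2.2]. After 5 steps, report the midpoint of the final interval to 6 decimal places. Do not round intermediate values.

f(1.470000) = -1.468438, f(2.200000) = 0.606457 (opposite signs)
step 1: m = 1.835000, f(m) = -0.410806 < 0 → root in [1.835000, 2.200000]
step 2: m = 2.017500, f(m) = 0.101934 > 0 → root in [1.835000, 2.017500]
step 3: m = 1.926250, f(m) = -0.153312 < 0 → root in [1.926250, 2.017500]
step 4: m = 1.971875, f(m) = -0.025421 < 0 → root in [1.971875, 2.017500]
step 5: m = 1.994687, f(m) = 0.038322 > 0 → root in [1.971875, 1.994687]
Midpoint of [1.971875, 1.994687] = 1.983281

1.983281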